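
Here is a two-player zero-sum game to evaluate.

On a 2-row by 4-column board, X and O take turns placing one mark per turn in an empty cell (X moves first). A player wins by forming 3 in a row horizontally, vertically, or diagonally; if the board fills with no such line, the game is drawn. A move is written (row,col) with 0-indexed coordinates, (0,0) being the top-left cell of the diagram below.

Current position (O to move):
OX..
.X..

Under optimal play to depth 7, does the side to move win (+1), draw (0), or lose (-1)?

[OX../.X..] O move#1: (0,2):-1/OXO./.X.., (0,3):-1/OX.O/.X.., (1,0):+0/OX../OX..*, (1,2):+0/OX../.XO., (1,3):+0/OX../.X.O
[OX../OX..] X move#2: (0,2):+0/OXX./OX..*, (0,3):+0/OX.X/OX.., (1,2):+0/OX../OXX., (1,3):+0/OX../OX.X
[OXX./OX..] O move#3: (0,3):+0/OXXO/OX..*, (1,2):-1/OXX./OXO., (1,3):-1/OXX./OX.O
[OXXO/OX..] X move#4: (1,2):+0/OXXO/OXX.*, (1,3):+0/OXXO/OX.X
[OXXO/OXX.] O move#5: (1,3):+0/OXXO/OXXO*
[OXXO/OXXO] end (terminal +0, X#6); searched OX../.X.. to 7

value(OX../.X.., O) = 0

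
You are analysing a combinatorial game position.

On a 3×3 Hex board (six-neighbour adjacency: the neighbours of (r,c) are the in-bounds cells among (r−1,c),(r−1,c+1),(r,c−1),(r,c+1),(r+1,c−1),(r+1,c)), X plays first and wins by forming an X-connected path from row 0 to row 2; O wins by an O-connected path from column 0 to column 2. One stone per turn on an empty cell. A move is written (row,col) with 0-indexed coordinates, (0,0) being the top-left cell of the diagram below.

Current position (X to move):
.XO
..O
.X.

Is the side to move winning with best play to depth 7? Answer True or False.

X winning at [.XO/..O/.X.]: True

[.XO/..O/.X.] X move#1: (0,0):-1/XXO/..O/.X., (1,0):+1/.XO/X.O/.X.*, (1,1):+1/.XO/.XO/.X., (2,0):+1/.XO/..O/XX., (2,2):-1/.XO/..O/.XX
[.XO/X.O/.X.] O move#2: (0,0):-1/OXO/X.O/.X.*, (1,1):-1/.XO/XOO/.X., (2,0):-1/.XO/X.O/OX., (2,2):-1/.XO/X.O/.XO
[OXO/X.O/.X.] X move#3: (1,1):+1/OXO/XXO/.X.*, (2,0):+1/OXO/X.O/XX., (2,2):+1/OXO/X.O/.XX
[OXO/XXO/.X.] end (terminal -1, O#4); searched .XO/..O/.X. to 7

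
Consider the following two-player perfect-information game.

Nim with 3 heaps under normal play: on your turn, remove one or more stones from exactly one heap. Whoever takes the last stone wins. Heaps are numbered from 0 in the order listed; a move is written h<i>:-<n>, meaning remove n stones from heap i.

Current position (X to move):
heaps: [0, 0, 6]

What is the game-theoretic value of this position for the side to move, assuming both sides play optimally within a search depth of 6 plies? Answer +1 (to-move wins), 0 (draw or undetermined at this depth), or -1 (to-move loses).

value((0,0,6), X) = +1

ply 1, X at (0,0,6) | h2:-1=-1→(0,0,5); h2:-2=-1→(0,0,4); h2:-3=-1→(0,0,3); h2:-4=-1→(0,0,2); h2:-5=-1→(0,0,1); h2:-6=+1→(0,0,0)*
ply 2: (0,0,0) is terminal -1 (O); from (0,0,6) depth 6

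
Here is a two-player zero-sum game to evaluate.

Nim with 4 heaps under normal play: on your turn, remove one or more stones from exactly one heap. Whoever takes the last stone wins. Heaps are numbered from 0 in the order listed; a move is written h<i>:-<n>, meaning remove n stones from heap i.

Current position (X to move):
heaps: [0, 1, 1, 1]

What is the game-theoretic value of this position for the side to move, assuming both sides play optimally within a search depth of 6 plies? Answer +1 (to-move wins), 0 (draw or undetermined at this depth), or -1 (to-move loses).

[(0,1,1,1)] X move#1: h1:-1:+1/(0,0,1,1)*, h2:-1:+1/(0,1,0,1), h3:-1:+1/(0,1,1,0)
[(0,0,1,1)] O move#2: h2:-1:-1/(0,0,0,1)*, h3:-1:-1/(0,0,1,0)
[(0,0,0,1)] X move#3: h3:-1:+1/(0,0,0,0)*
[(0,0,0,0)] end (terminal -1, O#4); searched (0,1,1,1) to 6

value((0,1,1,1), X) = +1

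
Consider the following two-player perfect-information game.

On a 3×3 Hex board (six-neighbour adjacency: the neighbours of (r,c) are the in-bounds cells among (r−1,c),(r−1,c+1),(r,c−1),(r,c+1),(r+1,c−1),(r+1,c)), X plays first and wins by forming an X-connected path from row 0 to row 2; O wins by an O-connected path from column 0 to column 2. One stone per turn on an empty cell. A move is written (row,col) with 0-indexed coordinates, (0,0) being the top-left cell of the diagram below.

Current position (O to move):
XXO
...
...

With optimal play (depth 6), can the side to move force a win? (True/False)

O winning at [XXO/.../...]: True

p1 O@[XXO/.../...]: (1,0)[XXO/O../...]-1 (1,1)[XXO/.O./...]+1* (1,2)[XXO/..O/...]-1 (2,0)[XXO/.../O..]+1 (2,1)[XXO/.../.O.]-1 (2,2)[XXO/.../..O]-1
p2 X@[XXO/.O./...]: (1,0)[XXO/XO./...]-1* (1,2)[XXO/.OX/...]-1 (2,0)[XXO/.O./X..]-1 (2,1)[XXO/.O./.X.]-1 (2,2)[XXO/.O./..X]-1
p3 O@[XXO/XO./...]: (1,2)[XXO/XOO/...]-1 (2,0)[XXO/XO./O..]+1* (2,1)[XXO/XO./.O.]-1 (2,2)[XXO/XO./..O]-1
p4 X@[XXO/XO./O..] terminal -1; root [XXO/.../...] d6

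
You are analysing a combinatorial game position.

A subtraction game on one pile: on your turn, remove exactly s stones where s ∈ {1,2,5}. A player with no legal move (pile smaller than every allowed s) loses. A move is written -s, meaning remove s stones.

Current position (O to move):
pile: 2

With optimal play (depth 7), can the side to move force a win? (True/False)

ply 1, O at 2 | -1=-1→1; -2=+1→0*
ply 2: 0 is terminal -1 (X); from 2 depth 7

O winning at [2]: True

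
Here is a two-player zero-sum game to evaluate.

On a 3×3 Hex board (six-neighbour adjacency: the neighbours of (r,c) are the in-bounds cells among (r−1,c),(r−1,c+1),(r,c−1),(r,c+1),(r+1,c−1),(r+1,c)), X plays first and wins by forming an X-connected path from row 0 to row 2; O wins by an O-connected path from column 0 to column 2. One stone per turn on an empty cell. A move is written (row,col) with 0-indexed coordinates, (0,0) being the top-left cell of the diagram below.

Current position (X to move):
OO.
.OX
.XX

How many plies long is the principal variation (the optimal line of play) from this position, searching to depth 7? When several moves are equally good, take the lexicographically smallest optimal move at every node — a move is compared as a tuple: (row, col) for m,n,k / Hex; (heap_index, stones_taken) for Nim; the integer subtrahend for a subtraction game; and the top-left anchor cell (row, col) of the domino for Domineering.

ply 1, X at OO./.OX/.XX | (0,2)=+1→OOX/.OX/.XX*; (1,0)=-1→OO./XOX/.XX; (2,0)=-1→OO./.OX/XXX
ply 2: OOX/.OX/.XX is terminal -1 (O); from OO./.OX/.XX depth 7

PV length from [OO./.OX/.XX]: 1 ply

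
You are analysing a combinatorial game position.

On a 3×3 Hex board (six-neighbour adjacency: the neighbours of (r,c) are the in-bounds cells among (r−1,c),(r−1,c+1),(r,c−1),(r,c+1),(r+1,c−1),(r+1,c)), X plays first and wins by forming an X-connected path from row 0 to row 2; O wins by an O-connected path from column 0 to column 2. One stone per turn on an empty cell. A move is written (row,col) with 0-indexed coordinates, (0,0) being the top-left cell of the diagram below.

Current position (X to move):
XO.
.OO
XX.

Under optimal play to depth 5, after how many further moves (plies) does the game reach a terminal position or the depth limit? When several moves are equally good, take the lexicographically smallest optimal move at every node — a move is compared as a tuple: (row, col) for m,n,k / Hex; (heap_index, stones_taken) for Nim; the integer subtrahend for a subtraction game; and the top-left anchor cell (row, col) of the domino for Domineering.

PV length from [XO./.OO/XX.]: 1 ply

ply 1, X at XO./.OO/XX. | (0,2)=-1→XOX/.OO/XX.; (1,0)=+1→XO./XOO/XX.*; (2,2)=-1→XO./.OO/XXX
ply 2: XO./XOO/XX. is terminal -1 (O); from XO./.OO/XX. depth 5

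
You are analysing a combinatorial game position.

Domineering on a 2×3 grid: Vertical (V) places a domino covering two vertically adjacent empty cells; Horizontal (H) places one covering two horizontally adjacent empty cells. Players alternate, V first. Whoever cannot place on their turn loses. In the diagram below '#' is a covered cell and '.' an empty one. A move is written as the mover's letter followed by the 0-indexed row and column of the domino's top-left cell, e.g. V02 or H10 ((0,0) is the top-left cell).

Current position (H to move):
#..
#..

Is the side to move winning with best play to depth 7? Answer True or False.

ply 1, H at #../#.. | H01=+1→###/#..*; H11=+1→#../###
ply 2: ###/#.. is terminal -1 (V); from #../#.. depth 7

H winning at [#../#..]: True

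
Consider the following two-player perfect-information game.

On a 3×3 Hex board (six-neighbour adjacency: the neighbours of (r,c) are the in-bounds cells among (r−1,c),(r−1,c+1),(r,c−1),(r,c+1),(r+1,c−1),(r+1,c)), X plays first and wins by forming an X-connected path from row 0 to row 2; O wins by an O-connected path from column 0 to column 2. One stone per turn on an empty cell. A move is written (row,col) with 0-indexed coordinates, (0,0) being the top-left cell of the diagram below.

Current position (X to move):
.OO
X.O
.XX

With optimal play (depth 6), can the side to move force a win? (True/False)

p1 X@[.OO/X.O/.XX]: (0,0)[XOO/X.O/.XX]+1* (1,1)[.OO/XXO/.XX]-1 (2,0)[.OO/X.O/XXX]-1
p2 O@[XOO/X.O/.XX]: (1,1)[XOO/XOO/.XX]-1* (2,0)[XOO/X.O/OXX]-1
p3 X@[XOO/XOO/.XX]: (2,0)[XOO/XOO/XXX]+1*
p4 O@[XOO/XOO/XXX] terminal -1; root [.OO/X.O/.XX] d6

X winning at [.OO/X.O/.XX]: True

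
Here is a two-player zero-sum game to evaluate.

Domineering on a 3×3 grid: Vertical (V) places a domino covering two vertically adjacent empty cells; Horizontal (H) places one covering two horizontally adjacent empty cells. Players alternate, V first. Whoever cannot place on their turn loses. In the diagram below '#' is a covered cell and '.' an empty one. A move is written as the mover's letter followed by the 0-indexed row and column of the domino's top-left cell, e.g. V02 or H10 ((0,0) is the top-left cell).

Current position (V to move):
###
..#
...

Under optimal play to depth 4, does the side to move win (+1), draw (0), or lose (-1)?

value(###/..#/..., V) = +1

p1 V@[###/..#/...]: V10[###/#.#/#..]-1 V11[###/.##/.#.]+1*
p2 H@[###/.##/.#.] terminal -1; root [###/..#/...] d4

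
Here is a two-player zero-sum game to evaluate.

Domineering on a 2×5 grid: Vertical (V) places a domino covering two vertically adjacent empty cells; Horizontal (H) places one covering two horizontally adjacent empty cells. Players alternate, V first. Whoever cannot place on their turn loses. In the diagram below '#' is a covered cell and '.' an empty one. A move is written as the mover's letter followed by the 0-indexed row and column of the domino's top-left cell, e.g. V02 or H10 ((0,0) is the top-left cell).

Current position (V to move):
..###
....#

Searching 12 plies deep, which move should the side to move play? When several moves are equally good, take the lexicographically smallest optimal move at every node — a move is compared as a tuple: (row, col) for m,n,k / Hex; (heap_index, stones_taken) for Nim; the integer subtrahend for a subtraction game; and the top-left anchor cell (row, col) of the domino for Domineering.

V's best at [..###/....#]: V01

p1 V@[..###/....#]: V00[#.###/#...#]-1 V01[.####/.#..#]+1*
p2 H@[.####/.#..#]: H12[.####/.####]-1*
p3 V@[.####/.####]: V00[#####/#####]+1*
p4 H@[#####/#####] terminal -1; root [..###/....#] d12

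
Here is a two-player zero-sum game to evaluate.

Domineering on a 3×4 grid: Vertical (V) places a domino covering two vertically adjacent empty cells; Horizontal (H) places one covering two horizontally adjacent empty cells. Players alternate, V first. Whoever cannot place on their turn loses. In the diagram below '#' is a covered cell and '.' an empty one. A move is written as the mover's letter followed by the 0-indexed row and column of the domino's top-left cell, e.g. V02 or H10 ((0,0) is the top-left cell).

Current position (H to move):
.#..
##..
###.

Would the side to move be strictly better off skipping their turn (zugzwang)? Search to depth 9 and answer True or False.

[.#../##../###.] H move#1: H02:-1/.###/##../###., H12:+1/.#../####/###.*
[.#../####/###.] end (terminal -1, V#2); searched .#../##../###. to 9
if H skipped the turn, V would face:
~ [.#../##../###.] V move#1: V02:+1/.##./###./###.*, V03:+1/.#.#/##.#/###., V13:-1/.#../##.#/####
~ [.##./###./###.] end (terminal -1, H#2); searched .#../##../###. to 9
compare (H): move=+1 vs pass=-1

zugzwang(.#../##../###., H) = False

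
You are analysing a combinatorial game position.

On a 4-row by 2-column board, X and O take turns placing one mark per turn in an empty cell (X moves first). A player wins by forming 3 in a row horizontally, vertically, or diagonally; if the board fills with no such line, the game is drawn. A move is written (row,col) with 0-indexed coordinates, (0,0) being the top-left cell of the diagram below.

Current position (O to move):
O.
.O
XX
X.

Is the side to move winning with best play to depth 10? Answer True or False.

O winning at [O./.O/XX/X.]: False

p1 O@[O./.O/XX/X.]: (0,1)[OO/.O/XX/X.]-1 (1,0)[O./OO/XX/X.]+0* (3,1)[O./.O/XX/XO]-1
p2 X@[O./OO/XX/X.]: (0,1)[OX/OO/XX/X.]+0* (3,1)[O./OO/XX/XX]+0
p3 O@[OX/OO/XX/X.]: (3,1)[OX/OO/XX/XO]+0*
p4 X@[OX/OO/XX/XO] terminal +0; root [O./.O/XX/X.] d10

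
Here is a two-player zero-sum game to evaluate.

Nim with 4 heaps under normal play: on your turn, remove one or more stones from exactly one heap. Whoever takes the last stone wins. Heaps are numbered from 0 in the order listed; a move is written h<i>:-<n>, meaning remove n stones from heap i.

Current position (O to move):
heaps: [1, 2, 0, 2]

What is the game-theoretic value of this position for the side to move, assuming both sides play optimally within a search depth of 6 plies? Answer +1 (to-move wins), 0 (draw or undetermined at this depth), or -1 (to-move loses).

value((1,2,0,2), O) = +1

[(1,2,0,2)] O move#1: h0:-1:+1/(0,2,0,2)*, h1:-1:-1/(1,1,0,2), h1:-2:-1/(1,0,0,2), h3:-1:-1/(1,2,0,1), h3:-2:-1/(1,2,0,0)
[(0,2,0,2)] X move#2: h1:-1:-1/(0,1,0,2)*, h1:-2:-1/(0,0,0,2), h3:-1:-1/(0,2,0,1), h3:-2:-1/(0,2,0,0)
[(0,1,0,2)] O move#3: h1:-1:-1/(0,0,0,2), h3:-1:+1/(0,1,0,1)*, h3:-2:-1/(0,1,0,0)
[(0,1,0,1)] X move#4: h1:-1:-1/(0,0,0,1)*, h3:-1:-1/(0,1,0,0)
[(0,0,0,1)] O move#5: h3:-1:+1/(0,0,0,0)*
[(0,0,0,0)] end (terminal -1, X#6); searched (1,2,0,2) to 6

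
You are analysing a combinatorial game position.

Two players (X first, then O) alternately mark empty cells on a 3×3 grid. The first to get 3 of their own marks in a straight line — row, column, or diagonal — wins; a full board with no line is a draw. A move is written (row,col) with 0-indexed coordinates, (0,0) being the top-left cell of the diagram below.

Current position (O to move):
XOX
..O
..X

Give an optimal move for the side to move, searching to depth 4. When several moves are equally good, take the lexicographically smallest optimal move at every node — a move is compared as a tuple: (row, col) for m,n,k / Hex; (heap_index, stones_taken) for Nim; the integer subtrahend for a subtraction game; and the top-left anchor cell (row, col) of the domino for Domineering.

O's best at [XOX/..O/..X]: (1,1)

[XOX/..O/..X] O move#1: (1,0):-1/XOX/O.O/..X, (1,1):+1/XOX/.OO/..X*, (2,0):-1/XOX/..O/O.X, (2,1):-1/XOX/..O/.OX
[XOX/.OO/..X] X move#2: (1,0):-1/XOX/XOO/..X*, (2,0):-1/XOX/.OO/X.X, (2,1):-1/XOX/.OO/.XX
[XOX/XOO/..X] O move#3: (2,0):+0/XOX/XOO/O.X, (2,1):+1/XOX/XOO/.OX*
[XOX/XOO/.OX] end (terminal -1, X#4); searched XOX/..O/..X to 4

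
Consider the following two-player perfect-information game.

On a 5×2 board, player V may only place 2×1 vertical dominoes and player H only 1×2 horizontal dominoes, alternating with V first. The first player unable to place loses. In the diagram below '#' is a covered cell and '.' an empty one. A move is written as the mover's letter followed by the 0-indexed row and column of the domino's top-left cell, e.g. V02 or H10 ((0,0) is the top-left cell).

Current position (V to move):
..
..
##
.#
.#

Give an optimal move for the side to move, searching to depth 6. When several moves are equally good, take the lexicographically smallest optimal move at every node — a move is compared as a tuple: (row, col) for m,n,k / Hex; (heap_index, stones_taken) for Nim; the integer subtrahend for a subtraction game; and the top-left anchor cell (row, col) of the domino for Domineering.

V's best at [../../##/.#/.#]: V00

p1 V@[../../##/.#/.#]: V00[#./#./##/.#/.#]+1* V01[.#/.#/##/.#/.#]+1 V30[../../##/##/##]-1
p2 H@[#./#./##/.#/.#] terminal -1; root [../../##/.#/.#] d6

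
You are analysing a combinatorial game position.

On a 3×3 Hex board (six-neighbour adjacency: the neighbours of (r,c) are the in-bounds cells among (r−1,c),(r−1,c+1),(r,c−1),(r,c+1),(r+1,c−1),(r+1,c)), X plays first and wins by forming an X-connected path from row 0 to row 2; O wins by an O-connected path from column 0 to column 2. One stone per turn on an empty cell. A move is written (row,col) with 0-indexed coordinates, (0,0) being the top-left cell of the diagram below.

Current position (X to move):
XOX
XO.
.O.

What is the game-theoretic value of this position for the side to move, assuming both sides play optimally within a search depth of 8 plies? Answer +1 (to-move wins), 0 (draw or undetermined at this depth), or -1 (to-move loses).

[XOX/XO./.O.] X move#1: (1,2):+1/XOX/XOX/.O.*, (2,0):+1/XOX/XO./XO., (2,2):+1/XOX/XO./.OX
[XOX/XOX/.O.] O move#2: (2,0):-1/XOX/XOX/OO.*, (2,2):-1/XOX/XOX/.OO
[XOX/XOX/OO.] X move#3: (2,2):+1/XOX/XOX/OOX*
[XOX/XOX/OOX] end (terminal -1, O#4); searched XOX/XO./.O. to 8

value(XOX/XO./.O., X) = +1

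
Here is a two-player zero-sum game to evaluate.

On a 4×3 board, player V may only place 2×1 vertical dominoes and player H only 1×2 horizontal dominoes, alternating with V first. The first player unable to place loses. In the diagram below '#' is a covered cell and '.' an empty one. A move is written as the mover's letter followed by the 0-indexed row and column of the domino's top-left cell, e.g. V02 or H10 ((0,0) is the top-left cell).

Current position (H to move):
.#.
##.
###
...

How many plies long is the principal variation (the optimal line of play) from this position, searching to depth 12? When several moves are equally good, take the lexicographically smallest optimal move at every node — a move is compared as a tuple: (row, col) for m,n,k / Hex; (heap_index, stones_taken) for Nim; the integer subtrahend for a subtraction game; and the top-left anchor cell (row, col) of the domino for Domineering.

p1 H@[.#./##./###/...]: H30[.#./##./###/##.]-1* H31[.#./##./###/.##]-1
p2 V@[.#./##./###/##.]: V02[.##/###/###/##.]+1*
p3 H@[.##/###/###/##.] terminal -1; root [.#./##./###/...] d12

PV length from [.#./##./###/...]: 2 plies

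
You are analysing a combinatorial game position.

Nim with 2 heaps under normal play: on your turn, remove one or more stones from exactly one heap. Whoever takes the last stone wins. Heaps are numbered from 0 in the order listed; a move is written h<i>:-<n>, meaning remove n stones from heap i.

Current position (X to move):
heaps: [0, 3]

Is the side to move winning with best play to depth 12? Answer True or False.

ply 1, X at (0,3) | h1:-1=-1→(0,2); h1:-2=-1→(0,1); h1:-3=+1→(0,0)*
ply 2: (0,0) is terminal -1 (O); from (0,3) depth 12

X winning at [(0,3)]: True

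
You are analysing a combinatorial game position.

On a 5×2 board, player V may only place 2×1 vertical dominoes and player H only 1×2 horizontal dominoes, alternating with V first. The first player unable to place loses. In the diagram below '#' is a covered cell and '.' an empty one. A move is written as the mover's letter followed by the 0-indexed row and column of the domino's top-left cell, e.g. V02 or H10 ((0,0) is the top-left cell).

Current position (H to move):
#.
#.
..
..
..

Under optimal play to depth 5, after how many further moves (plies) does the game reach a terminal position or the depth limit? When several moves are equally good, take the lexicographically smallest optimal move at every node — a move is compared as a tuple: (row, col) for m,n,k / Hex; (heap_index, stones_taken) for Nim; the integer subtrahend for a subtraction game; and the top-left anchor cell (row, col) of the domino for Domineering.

ply 1, H at #./#./../../.. | H20=-1→#./#./##/../..; H30=+1→#./#./../##/..*; H40=-1→#./#./../../##
ply 2, V at #./#./../##/.. | V01=-1→##/##/../##/..*; V11=-1→#./##/.#/##/..
ply 3, H at ##/##/../##/.. | H20=+1→##/##/##/##/..*; H40=+1→##/##/../##/##
ply 4: ##/##/##/##/.. is terminal -1 (V); from #./#./../../.. depth 5

PV length from [#./#./../../..]: 3 plies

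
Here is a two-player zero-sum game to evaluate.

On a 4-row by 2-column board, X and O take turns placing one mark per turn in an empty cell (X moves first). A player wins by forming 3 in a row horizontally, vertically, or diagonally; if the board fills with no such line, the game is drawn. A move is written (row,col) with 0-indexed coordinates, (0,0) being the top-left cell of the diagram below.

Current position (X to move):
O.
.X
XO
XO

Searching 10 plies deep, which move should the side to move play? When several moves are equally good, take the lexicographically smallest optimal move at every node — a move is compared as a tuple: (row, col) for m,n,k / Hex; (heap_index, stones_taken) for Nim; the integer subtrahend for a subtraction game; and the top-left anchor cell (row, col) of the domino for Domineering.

X's best at [O./.X/XO/XO]: (1,0)

p1 X@[O./.X/XO/XO]: (0,1)[OX/.X/XO/XO]+0 (1,0)[O./XX/XO/XO]+1*
p2 O@[O./XX/XO/XO] terminal -1; root [O./.X/XO/XO] d10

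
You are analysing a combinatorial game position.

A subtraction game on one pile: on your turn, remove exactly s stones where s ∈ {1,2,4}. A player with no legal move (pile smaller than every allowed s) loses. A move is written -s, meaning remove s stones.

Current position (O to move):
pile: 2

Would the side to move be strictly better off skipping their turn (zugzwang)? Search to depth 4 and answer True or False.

p1 O@[2]: -1[1]-1 -2[0]+1*
p2 X@[0] terminal -1; root [2] d4
if O skipped the turn, X would face:
~ p1 X@[2]: -1[1]-1 -2[0]+1*
~ p2 O@[0] terminal -1; root [2] d4
compare (O): move=+1 vs pass=-1

zugzwang(2, O) = False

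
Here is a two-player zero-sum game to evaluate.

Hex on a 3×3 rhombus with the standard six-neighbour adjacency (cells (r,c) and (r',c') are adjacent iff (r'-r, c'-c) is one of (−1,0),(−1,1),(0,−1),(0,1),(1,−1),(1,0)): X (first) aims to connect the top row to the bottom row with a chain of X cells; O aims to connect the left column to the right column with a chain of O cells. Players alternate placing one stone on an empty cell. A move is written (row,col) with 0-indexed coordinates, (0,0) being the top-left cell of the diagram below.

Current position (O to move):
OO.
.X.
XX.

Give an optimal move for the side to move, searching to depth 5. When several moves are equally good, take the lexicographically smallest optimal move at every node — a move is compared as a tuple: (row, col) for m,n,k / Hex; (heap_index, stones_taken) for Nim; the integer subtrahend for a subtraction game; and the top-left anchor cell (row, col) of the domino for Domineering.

ply 1, O at OO./.X./XX. | (0,2)=+1→OOO/.X./XX.*; (1,0)=-1→OO./OX./XX.; (1,2)=-1→OO./.XO/XX.; (2,2)=-1→OO./.X./XXO
ply 2: OOO/.X./XX. is terminal -1 (X); from OO./.X./XX. depth 5

O's best at [OO./.X./XX.]: (0,2)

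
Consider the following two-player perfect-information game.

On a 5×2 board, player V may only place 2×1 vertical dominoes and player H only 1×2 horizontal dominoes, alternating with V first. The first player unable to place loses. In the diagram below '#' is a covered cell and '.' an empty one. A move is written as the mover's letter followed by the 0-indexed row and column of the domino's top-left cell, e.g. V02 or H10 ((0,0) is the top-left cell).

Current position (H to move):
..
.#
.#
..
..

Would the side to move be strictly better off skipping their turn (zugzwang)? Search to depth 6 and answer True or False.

ply 1, H at ../.#/.#/../.. | H00=-1→##/.#/.#/../..; H30=+1→../.#/.#/##/..*; H40=+1→../.#/.#/../##
ply 2, V at ../.#/.#/##/.. | V00=-1→#./##/.#/##/..*; V10=-1→../##/##/##/..
ply 3, H at #./##/.#/##/.. | H40=+1→#./##/.#/##/##*
ply 4: #./##/.#/##/## is terminal -1 (V); from ../.#/.#/../.. depth 6
suppose H passes — search the same position with V to move:
pass> ply 1, V at ../.#/.#/../.. | V00=-1→#./##/.#/../..; V10=-1→../##/##/../..; V20=+1→../.#/##/#./..*; V30=+1→../.#/.#/#./#.; V31=+1→../.#/.#/.#/.#
pass> ply 2, H at ../.#/##/#./.. | H00=-1→##/.#/##/#./..*; H40=-1→../.#/##/#./##
pass> ply 3, V at ##/.#/##/#./.. | V31=+1→##/.#/##/##/.#*
pass> ply 4: ##/.#/##/##/.# is terminal -1 (H); from ../.#/.#/../.. depth 6
for H: play +1, pass -1

zugzwang(../.#/.#/../.., H) = False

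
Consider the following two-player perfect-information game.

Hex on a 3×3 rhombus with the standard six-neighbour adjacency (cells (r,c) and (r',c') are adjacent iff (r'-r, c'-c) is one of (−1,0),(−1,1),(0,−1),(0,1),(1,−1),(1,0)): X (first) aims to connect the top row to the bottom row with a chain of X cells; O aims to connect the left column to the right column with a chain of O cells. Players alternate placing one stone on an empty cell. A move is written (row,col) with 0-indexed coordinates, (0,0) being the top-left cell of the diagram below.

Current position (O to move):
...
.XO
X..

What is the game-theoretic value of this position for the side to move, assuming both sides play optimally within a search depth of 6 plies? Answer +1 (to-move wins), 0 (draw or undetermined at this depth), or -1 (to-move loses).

[.../.XO/X..] O move#1: (0,0):-1/O../.XO/X..*, (0,1):-1/.O./.XO/X.., (0,2):-1/..O/.XO/X.., (1,0):-1/.../OXO/X.., (2,1):-1/.../.XO/XO., (2,2):-1/.../.XO/X.O
[O../.XO/X..] X move#2: (0,1):+1/OX./.XO/X..*, (0,2):+1/O.X/.XO/X.., (1,0):+1/O../XXO/X.., (2,1):+1/O../.XO/XX., (2,2):+1/O../.XO/X.X
[OX./.XO/X..] end (terminal -1, O#3); searched .../.XO/X.. to 6

value(.../.XO/X.., O) = -1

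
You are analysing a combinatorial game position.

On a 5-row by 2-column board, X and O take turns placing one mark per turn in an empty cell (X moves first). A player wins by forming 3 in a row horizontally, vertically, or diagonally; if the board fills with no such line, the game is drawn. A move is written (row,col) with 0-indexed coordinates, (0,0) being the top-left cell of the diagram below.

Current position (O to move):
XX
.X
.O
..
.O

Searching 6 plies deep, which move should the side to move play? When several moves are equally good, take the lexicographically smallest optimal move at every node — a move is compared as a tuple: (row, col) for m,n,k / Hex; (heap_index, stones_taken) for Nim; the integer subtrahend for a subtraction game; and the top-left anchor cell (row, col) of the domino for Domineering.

O's best at [XX/.X/.O/../.O]: (2,0)

[XX/.X/.O/../.O] O move#1: (1,0):+0/XX/OX/.O/../.O, (2,0):+1/XX/.X/OO/../.O*, (3,0):+1/XX/.X/.O/O./.O, (3,1):+1/XX/.X/.O/.O/.O, (4,0):+0/XX/.X/.O/../OO
[XX/.X/OO/../.O] X move#2: (1,0):-1/XX/XX/OO/../.O*, (3,0):-1/XX/.X/OO/X./.O, (3,1):-1/XX/.X/OO/.X/.O, (4,0):-1/XX/.X/OO/../XO
[XX/XX/OO/../.O] O move#3: (3,0):+1/XX/XX/OO/O./.O*, (3,1):+1/XX/XX/OO/.O/.O, (4,0):+1/XX/XX/OO/../OO
[XX/XX/OO/O./.O] X move#4: (3,1):-1/XX/XX/OO/OX/.O*, (4,0):-1/XX/XX/OO/O./XO
[XX/XX/OO/OX/.O] O move#5: (4,0):+1/XX/XX/OO/OX/OO*
[XX/XX/OO/OX/OO] end (terminal -1, X#6); searched XX/.X/.O/../.O to 6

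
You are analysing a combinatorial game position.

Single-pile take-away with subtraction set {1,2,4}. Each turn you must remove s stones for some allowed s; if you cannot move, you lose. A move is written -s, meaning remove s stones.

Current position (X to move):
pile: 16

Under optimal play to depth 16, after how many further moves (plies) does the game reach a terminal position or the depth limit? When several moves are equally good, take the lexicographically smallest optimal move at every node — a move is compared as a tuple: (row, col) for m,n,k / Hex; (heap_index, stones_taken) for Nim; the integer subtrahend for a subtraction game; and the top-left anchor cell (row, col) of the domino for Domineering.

[16] X move#1: -1:+1/15*, -2:-1/14, -4:+1/12
[15] O move#2: -1:-1/14*, -2:-1/13, -4:-1/11
[14] X move#3: -1:-1/13, -2:+1/12*, -4:-1/10
[12] O move#4: -1:-1/11*, -2:-1/10, -4:-1/8
[11] X move#5: -1:-1/10, -2:+1/9*, -4:-1/7
[9] O move#6: -1:-1/8*, -2:-1/7, -4:-1/5
[8] X move#7: -1:-1/7, -2:+1/6*, -4:-1/4
[6] O move#8: -1:-1/5*, -2:-1/4, -4:-1/2
[5] X move#9: -1:-1/4, -2:+1/3*, -4:-1/1
[3] O move#10: -1:-1/2*, -2:-1/1
[2] X move#11: -1:-1/1, -2:+1/0*
[0] end (terminal -1, O#12); searched 16 to 16

PV length from [16]: 11 plies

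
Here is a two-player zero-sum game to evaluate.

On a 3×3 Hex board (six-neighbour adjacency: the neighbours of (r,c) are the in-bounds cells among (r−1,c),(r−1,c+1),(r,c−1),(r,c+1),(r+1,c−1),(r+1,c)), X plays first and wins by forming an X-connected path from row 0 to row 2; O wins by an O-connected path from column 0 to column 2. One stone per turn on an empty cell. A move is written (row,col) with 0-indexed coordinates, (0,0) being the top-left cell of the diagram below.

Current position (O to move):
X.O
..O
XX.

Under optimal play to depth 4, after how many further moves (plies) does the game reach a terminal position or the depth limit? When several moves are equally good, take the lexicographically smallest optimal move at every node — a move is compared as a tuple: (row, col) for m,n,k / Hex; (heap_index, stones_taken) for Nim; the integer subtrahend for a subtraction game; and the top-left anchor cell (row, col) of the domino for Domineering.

ply 1, O at X.O/..O/XX. | (0,1)=-1→XOO/..O/XX.; (1,0)=+1→X.O/O.O/XX.*; (1,1)=-1→X.O/.OO/XX.; (2,2)=-1→X.O/..O/XXO
ply 2, X at X.O/O.O/XX. | (0,1)=-1→XXO/O.O/XX.*; (1,1)=-1→X.O/OXO/XX.; (2,2)=-1→X.O/O.O/XXX
ply 3, O at XXO/O.O/XX. | (1,1)=+1→XXO/OOO/XX.*; (2,2)=-1→XXO/O.O/XXO
ply 4: XXO/OOO/XX. is terminal -1 (X); from X.O/..O/XX. depth 4

PV length from [X.O/..O/XX.]: 3 plies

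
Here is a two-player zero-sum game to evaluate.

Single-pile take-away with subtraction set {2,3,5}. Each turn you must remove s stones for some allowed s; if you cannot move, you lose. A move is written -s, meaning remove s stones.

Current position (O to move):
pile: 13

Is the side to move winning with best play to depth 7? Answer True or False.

[13] O move#1: -2:-1/11, -3:-1/10, -5:+1/8*
[8] X move#2: -2:-1/6*, -3:-1/5, -5:-1/3
[6] O move#3: -2:-1/4, -3:-1/3, -5:+1/1*
[1] end (terminal -1, X#4); searched 13 to 7

O winning at [13]: True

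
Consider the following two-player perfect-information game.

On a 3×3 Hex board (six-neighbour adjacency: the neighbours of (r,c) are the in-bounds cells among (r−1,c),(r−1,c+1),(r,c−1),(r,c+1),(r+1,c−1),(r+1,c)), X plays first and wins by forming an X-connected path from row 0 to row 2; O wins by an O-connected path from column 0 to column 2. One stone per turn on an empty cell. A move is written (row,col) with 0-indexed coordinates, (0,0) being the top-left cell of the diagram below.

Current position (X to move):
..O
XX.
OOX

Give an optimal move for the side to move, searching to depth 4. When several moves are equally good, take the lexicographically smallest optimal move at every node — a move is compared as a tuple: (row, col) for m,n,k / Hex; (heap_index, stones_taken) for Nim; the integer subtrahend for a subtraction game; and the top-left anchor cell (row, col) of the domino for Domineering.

X's best at [..O/XX./OOX]: (1,2)

ply 1, X at ..O/XX./OOX | (0,0)=-1→X.O/XX./OOX; (0,1)=-1→.XO/XX./OOX; (1,2)=+1→..O/XXX/OOX*
ply 2, O at ..O/XXX/OOX | (0,0)=-1→O.O/XXX/OOX*; (0,1)=-1→.OO/XXX/OOX
ply 3, X at O.O/XXX/OOX | (0,1)=+1→OXO/XXX/OOX*
ply 4: OXO/XXX/OOX is terminal -1 (O); from ..O/XX./OOX depth 4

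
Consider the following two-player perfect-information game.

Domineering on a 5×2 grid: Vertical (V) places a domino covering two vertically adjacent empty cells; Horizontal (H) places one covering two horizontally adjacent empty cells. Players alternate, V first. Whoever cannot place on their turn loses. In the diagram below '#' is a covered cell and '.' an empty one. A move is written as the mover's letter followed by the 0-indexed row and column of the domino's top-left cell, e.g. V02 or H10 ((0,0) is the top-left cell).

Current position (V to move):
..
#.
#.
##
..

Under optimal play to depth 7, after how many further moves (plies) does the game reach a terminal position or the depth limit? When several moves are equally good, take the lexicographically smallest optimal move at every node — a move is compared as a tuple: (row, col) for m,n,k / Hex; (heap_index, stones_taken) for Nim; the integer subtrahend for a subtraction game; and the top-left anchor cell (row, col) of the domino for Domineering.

PV length from [../#./#./##/..]: 2 plies

[../#./#./##/..] V move#1: V01:-1/.#/##/#./##/..*, V11:-1/../##/##/##/..
[.#/##/#./##/..] H move#2: H40:+1/.#/##/#./##/##*
[.#/##/#./##/##] end (terminal -1, V#3); searched ../#./#./##/.. to 7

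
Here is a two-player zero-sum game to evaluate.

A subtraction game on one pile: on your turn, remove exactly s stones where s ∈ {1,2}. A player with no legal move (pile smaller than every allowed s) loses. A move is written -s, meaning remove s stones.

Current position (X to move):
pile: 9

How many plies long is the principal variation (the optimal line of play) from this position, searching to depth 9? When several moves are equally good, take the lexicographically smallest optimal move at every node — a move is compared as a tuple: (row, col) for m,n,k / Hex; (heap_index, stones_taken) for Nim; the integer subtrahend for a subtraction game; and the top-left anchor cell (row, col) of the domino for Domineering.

PV length from [9]: 6 plies

[9] X move#1: -1:-1/8*, -2:-1/7
[8] O move#2: -1:-1/7, -2:+1/6*
[6] X move#3: -1:-1/5*, -2:-1/4
[5] O move#4: -1:-1/4, -2:+1/3*
[3] X move#5: -1:-1/2*, -2:-1/1
[2] O move#6: -1:-1/1, -2:+1/0*
[0] end (terminal -1, X#7); searched 9 to 9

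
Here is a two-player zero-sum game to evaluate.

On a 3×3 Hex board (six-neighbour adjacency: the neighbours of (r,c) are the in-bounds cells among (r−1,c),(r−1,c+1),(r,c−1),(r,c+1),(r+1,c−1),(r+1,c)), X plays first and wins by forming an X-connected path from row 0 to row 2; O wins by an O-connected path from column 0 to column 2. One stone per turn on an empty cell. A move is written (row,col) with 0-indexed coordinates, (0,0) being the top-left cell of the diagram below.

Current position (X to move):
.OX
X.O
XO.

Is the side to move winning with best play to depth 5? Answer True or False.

ply 1, X at .OX/X.O/XO. | (0,0)=+1→XOX/X.O/XO.*; (1,1)=+1→.OX/XXO/XO.; (2,2)=+1→.OX/X.O/XOX
ply 2: XOX/X.O/XO. is terminal -1 (O); from .OX/X.O/XO. depth 5

X winning at [.OX/X.O/XO.]: True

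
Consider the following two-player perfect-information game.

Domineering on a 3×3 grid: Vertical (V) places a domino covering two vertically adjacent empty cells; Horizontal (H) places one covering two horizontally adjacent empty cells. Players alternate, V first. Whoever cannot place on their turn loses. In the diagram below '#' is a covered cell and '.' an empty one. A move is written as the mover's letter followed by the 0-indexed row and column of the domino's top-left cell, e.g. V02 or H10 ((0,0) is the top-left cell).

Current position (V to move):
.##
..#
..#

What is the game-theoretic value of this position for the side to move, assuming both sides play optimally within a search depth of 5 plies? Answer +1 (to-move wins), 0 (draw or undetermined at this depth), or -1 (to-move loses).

value(.##/..#/..#, V) = +1

[.##/..#/..#] V move#1: V00:-1/###/#.#/..#, V10:+1/.##/#.#/#.#*, V11:+1/.##/.##/.##
[.##/#.#/#.#] end (terminal -1, H#2); searched .##/..#/..# to 5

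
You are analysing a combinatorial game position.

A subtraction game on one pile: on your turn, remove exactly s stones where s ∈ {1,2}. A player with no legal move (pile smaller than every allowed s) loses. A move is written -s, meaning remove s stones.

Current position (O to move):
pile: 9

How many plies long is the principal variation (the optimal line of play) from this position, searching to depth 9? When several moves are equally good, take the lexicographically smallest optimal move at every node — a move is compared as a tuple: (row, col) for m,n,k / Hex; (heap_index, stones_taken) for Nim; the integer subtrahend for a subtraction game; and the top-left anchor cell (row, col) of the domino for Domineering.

PV length from [9]: 6 plies

[9] O move#1: -1:-1/8*, -2:-1/7
[8] X move#2: -1:-1/7, -2:+1/6*
[6] O move#3: -1:-1/5*, -2:-1/4
[5] X move#4: -1:-1/4, -2:+1/3*
[3] O move#5: -1:-1/2*, -2:-1/1
[2] X move#6: -1:-1/1, -2:+1/0*
[0] end (terminal -1, O#7); searched 9 to 9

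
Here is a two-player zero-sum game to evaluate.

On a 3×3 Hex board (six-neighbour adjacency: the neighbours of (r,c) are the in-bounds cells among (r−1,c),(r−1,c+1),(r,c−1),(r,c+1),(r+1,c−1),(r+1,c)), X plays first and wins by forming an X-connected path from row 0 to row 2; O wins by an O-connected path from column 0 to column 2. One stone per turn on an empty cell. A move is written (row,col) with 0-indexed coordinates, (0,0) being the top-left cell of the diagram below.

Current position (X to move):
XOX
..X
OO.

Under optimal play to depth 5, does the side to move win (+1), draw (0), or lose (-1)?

ply 1, X at XOX/..X/OO. | (1,0)=-1→XOX/X.X/OO.; (1,1)=-1→XOX/.XX/OO.; (2,2)=+1→XOX/..X/OOX*
ply 2: XOX/..X/OOX is terminal -1 (O); from XOX/..X/OO. depth 5

value(XOX/..X/OO., X) = +1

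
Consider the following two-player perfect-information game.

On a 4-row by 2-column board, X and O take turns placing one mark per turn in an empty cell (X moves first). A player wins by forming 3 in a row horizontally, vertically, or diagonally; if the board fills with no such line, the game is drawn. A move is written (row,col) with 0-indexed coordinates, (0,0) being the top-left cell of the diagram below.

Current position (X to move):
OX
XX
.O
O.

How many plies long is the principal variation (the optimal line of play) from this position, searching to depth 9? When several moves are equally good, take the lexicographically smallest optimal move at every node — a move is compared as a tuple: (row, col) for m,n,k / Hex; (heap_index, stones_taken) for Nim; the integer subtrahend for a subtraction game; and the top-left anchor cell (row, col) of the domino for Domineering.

ply 1, X at OX/XX/.O/O. | (2,0)=+0→OX/XX/XO/O.*; (3,1)=+0→OX/XX/.O/OX
ply 2, O at OX/XX/XO/O. | (3,1)=+0→OX/XX/XO/OO*
ply 3: OX/XX/XO/OO is terminal +0 (X); from OX/XX/.O/O. depth 9

PV length from [OX/XX/.O/O.]: 2 plies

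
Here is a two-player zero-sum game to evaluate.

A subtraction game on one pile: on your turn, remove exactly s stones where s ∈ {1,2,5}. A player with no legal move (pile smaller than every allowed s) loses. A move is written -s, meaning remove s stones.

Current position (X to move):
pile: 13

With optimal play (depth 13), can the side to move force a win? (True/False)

X winning at [13]: True

ply 1, X at 13 | -1=+1→12*; -2=-1→11; -5=-1→8
ply 2, O at 12 | -1=-1→11*; -2=-1→10; -5=-1→7
ply 3, X at 11 | -1=-1→10; -2=+1→9*; -5=+1→6
ply 4, O at 9 | -1=-1→8*; -2=-1→7; -5=-1→4
ply 5, X at 8 | -1=-1→7; -2=+1→6*; -5=+1→3
ply 6, O at 6 | -1=-1→5*; -2=-1→4; -5=-1→1
ply 7, X at 5 | -1=-1→4; -2=+1→3*; -5=+1→0
ply 8, O at 3 | -1=-1→2*; -2=-1→1
ply 9, X at 2 | -1=-1→1; -2=+1→0*
ply 10: 0 is terminal -1 (O); from 13 depth 13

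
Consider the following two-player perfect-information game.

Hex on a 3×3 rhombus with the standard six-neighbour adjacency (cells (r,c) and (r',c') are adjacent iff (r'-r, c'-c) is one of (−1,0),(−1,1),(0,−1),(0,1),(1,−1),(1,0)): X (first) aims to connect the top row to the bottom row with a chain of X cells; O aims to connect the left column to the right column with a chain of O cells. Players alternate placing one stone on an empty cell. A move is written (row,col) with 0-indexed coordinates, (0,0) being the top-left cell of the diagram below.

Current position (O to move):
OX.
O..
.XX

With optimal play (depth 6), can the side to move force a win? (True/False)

O winning at [OX./O../.XX]: True

ply 1, O at OX./O../.XX | (0,2)=-1→OXO/O../.XX; (1,1)=+1→OX./OO./.XX*; (1,2)=-1→OX./O.O/.XX; (2,0)=-1→OX./O../OXX
ply 2, X at OX./OO./.XX | (0,2)=-1→OXX/OO./.XX*; (1,2)=-1→OX./OOX/.XX; (2,0)=-1→OX./OO./XXX
ply 3, O at OXX/OO./.XX | (1,2)=+1→OXX/OOO/.XX*; (2,0)=-1→OXX/OO./OXX
ply 4: OXX/OOO/.XX is terminal -1 (X); from OX./O../.XX depth 6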